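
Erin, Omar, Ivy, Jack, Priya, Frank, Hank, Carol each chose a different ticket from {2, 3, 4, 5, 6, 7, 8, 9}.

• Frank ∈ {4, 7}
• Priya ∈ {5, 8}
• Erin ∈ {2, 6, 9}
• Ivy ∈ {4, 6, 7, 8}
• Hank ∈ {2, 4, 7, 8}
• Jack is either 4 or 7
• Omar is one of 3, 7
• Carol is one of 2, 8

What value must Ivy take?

The 8 variables draw from only 8 values {2, 3, 4, 5, 6, 7, 8, 9}, so each is used; only Omar can be 3, hence Omar = 3.
The 7 still-open variables together cover exactly {2, 4, 5, 6, 7, 8, 9} — 7 values for 7 variables — and 5 appears only in Priya's list, so Priya = 5.
Among the 6 still-open variables, 9 fits only Erin (and all 6 values in {2, 4, 6, 7, 8, 9} must be used), so Erin = 9.
The 5 still-open variables draw from only 5 values {2, 4, 6, 7, 8}, so each is used; only Ivy can be 6, hence Ivy = 6.

6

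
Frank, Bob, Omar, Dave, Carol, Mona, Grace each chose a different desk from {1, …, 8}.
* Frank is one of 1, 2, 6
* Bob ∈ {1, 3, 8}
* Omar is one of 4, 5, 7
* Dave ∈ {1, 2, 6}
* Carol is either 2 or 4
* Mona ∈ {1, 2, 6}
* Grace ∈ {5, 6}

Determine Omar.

7

The 3 variables Frank, Dave, Mona are confined to {1, 2, 6}, which locks those values in; drop them from Bob, Carol, Grace.
Carol must be 4 (only option left). So Omar can't be 4.
That leaves Grace = 5. Strike 5 from Omar.
So Omar = 7.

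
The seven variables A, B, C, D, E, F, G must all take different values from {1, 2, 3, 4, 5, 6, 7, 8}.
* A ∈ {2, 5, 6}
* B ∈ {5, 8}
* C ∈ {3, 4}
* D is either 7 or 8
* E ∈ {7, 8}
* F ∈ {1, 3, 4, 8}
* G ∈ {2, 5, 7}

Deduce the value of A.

6

D and E between them cover only {7, 8} — a naked pair. Remove those values from B, F, G.
B must be 5 (only option left). So A, G can't be 5.
G's domain is down to {2}, so G = 2. So A can't be 2.
So A = 6.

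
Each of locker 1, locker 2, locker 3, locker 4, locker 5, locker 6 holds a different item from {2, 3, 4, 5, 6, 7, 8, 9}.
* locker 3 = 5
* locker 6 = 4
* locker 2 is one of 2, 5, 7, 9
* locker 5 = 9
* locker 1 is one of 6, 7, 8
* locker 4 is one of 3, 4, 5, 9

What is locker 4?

3

locker 3 must be 5 (only option left). So locker 2, locker 4 can't be 5.
That leaves locker 5 = 9. Strike 9 from locker 2, locker 4.
locker 6's domain is down to {4}, so locker 6 = 4. Eliminate 4 elsewhere: locker 4.
So locker 4 = 3.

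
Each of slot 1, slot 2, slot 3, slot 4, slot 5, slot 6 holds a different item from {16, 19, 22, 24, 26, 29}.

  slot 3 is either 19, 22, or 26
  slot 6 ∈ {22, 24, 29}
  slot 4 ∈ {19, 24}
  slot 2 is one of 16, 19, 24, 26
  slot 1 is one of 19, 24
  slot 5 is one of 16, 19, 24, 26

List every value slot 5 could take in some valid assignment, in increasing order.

The 6 variables together cover exactly {16, 19, 22, 24, 26, 29} — 6 values for 6 variables — and 29 appears only in slot 6's list, so slot 6 = 29.
The 5 still-open variables together cover exactly {16, 19, 22, 24, 26} — 5 values for 5 variables — and 22 appears only in slot 3's list, so slot 3 = 22.
slot 1 and slot 4 between them cover only {19, 24} — a naked pair. Remove those values from slot 2, slot 5.
No further eliminations apply; slot 5 can still be any of 16, 26.

16, 26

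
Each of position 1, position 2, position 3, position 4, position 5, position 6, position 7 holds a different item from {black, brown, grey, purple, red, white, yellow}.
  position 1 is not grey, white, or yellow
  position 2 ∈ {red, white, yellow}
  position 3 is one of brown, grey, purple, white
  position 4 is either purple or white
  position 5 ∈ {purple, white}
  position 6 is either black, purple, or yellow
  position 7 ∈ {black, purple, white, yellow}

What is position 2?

The 7 variables together cover exactly {black, brown, grey, purple, red, white, yellow} — 7 values for 7 variables — and grey appears only in position 3's list, so position 3 = grey.
Among the 6 still-open variables, brown fits only position 1 (and all 6 values in {black, brown, purple, red, white, yellow} must be used), so position 1 = brown.
Among the 5 still-open variables, red fits only position 2 (and all 5 values in {black, purple, red, white, yellow} must be used), so position 2 = red.

red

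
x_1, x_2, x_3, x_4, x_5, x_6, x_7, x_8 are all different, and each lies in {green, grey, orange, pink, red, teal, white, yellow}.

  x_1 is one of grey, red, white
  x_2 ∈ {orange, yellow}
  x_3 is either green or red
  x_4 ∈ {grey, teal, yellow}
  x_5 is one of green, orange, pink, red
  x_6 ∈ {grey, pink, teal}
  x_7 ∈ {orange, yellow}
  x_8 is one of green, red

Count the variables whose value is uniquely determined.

2

Among the 8 variables, white fits only x_1 (and all 8 values in {green, grey, orange, pink, red, teal, white, yellow} must be used), so x_1 = white.
x_2 and x_7 between them cover only {orange, yellow} — a naked pair. Remove those values from x_4, x_5.
x_3 and x_8 share exactly the 2 values {green, red}; by pigeonhole those values go to them, so strike green, red from x_5.
x_5 has just one choice, so x_5 = pink. Strike pink from x_6.
Determined: x_1=white, x_5=pink. The other variables each still have more than one consistent value. That makes 2.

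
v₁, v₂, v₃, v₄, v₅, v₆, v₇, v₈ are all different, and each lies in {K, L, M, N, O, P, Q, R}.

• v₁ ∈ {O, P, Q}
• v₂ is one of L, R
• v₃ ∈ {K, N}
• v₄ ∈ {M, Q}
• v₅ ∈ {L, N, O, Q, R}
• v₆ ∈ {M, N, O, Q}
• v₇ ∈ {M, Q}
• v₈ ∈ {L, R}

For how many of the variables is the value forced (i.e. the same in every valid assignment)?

The 8 variables draw from only 8 values {K, L, M, N, O, P, Q, R}, so each is used; only v₃ can be K, hence v₃ = K.
The 7 still-open variables together cover exactly {L, M, N, O, P, Q, R} — 7 values for 7 variables — and P appears only in v₁'s list, so v₁ = P.
v₂ and v₈ between them cover only {L, R} — a naked pair. Remove those values from v₅.
v₄ and v₇ between them cover only {M, Q} — a naked pair. Remove those values from v₅, v₆.
Determined: v₁=P, v₃=K. The other variables each still have more than one consistent value. That makes 2.

2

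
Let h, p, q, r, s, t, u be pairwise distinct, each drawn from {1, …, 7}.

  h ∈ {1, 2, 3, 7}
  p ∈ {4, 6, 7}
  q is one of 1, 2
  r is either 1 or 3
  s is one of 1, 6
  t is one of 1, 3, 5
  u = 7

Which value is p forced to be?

u has just one choice, so u = 7. Remove 7 from h, p.
Among the 6 still-open variables, 4 fits only p (and all 6 values in {1, 2, 3, 4, 5, 6} must be used), so p = 4.

4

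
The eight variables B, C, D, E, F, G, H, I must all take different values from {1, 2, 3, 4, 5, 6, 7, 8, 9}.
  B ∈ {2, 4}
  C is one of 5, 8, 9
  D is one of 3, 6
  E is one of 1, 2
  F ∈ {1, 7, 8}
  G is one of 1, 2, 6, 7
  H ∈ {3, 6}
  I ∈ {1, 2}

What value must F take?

The 2 variables D and H are confined to {3, 6}, which locks those values in; drop them from G.
E and I between them cover only {1, 2} — a naked pair. Remove those values from B, F, G.
B must be 4 (only option left).
G's domain is down to {7}, so G = 7. Strike 7 from F.
So F = 8.

8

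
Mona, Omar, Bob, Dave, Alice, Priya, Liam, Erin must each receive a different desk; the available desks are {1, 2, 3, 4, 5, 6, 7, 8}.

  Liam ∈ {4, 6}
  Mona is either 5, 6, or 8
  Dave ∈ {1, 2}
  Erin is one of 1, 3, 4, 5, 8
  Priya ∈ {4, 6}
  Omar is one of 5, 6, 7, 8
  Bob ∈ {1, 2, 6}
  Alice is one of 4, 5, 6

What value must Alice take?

5

The 8 variables together cover exactly {1, 2, 3, 4, 5, 6, 7, 8} — 8 values for 8 variables — and 3 appears only in Erin's list, so Erin = 3.
The 7 still-open variables draw from only 7 values {1, 2, 4, 5, 6, 7, 8}, so each is used; only Omar can be 7, hence Omar = 7.
The 6 still-open variables draw from only 6 values {1, 2, 4, 5, 6, 8}, so each is used; only Mona can be 8, hence Mona = 8.
The 5 still-open variables together cover exactly {1, 2, 4, 5, 6} — 5 values for 5 variables — and 5 appears only in Alice's list, so Alice = 5.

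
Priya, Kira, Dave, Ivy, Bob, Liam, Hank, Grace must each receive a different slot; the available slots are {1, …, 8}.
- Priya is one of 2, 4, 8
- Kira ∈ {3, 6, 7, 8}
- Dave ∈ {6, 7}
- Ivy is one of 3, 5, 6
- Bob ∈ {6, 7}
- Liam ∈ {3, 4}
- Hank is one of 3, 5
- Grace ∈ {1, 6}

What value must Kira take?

The 8 variables together cover exactly {1, 2, 3, 4, 5, 6, 7, 8} — 8 values for 8 variables — and 1 appears only in Grace's list, so Grace = 1.
The 7 still-open variables together cover exactly {2, 3, 4, 5, 6, 7, 8} — 7 values for 7 variables — and 2 appears only in Priya's list, so Priya = 2.
The 6 still-open variables draw from only 6 values {3, 4, 5, 6, 7, 8}, so each is used; only Liam can be 4, hence Liam = 4.
Among the 5 still-open variables, 8 fits only Kira (and all 5 values in {3, 5, 6, 7, 8} must be used), so Kira = 8.

8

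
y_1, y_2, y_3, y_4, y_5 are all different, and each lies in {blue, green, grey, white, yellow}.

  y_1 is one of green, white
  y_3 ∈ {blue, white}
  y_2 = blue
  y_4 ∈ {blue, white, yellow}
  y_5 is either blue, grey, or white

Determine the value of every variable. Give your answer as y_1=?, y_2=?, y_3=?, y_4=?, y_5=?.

y_2 must be blue (only option left). So y_3, y_4, y_5 can't be blue.
y_3 has just one choice, so y_3 = white. Remove white from y_1, y_4, y_5.
That leaves y_4 = yellow.
y_5's domain is down to {grey}, so y_5 = grey.
That leaves y_1 = green.

y_1=green, y_2=blue, y_3=white, y_4=yellow, y_5=grey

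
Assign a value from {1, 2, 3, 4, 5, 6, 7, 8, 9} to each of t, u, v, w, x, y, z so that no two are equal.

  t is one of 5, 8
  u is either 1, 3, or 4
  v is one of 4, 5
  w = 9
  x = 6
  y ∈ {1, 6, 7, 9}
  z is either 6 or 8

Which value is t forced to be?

5

w has just one choice, so w = 9. Strike 9 from y.
x has just one choice, so x = 6. Remove 6 from y, z.
z's domain is down to {8}, so z = 8. Remove 8 from t.
So t = 5.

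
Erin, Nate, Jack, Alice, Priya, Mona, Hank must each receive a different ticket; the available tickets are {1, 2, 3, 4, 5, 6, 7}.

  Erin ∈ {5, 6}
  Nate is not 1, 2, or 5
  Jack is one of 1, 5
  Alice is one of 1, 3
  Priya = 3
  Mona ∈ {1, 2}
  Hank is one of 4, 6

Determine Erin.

Priya has just one choice, so Priya = 3. Strike 3 from Nate, Alice.
That leaves Alice = 1. Strike 1 from Jack, Mona.
Mona must be 2 (only option left).
That leaves Jack = 5. So Erin can't be 5.
So Erin = 6.

6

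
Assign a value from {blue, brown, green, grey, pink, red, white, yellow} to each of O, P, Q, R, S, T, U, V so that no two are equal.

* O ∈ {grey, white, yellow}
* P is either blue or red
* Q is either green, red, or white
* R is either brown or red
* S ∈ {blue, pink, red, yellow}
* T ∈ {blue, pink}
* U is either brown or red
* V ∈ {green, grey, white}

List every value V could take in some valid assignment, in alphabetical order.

green, grey, white

R and U between them cover only {brown, red} — a naked pair. Remove those values from P, Q, S.
P has just one choice, so P = blue. Remove blue from S, T.
T must be pink (only option left). Remove pink from S.
S's domain is down to {yellow}, so S = yellow. Eliminate yellow elsewhere: O.
No further eliminations apply; V can still be any of green, grey, white.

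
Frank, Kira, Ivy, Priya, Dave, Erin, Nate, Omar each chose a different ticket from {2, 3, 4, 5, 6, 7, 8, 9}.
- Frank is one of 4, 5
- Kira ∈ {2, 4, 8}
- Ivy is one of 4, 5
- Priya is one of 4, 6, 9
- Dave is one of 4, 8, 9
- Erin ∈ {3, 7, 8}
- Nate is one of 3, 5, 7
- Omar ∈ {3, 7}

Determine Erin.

8

Among the 8 variables, 2 fits only Kira (and all 8 values in {2, 3, 4, 5, 6, 7, 8, 9} must be used), so Kira = 2.
The 7 still-open variables draw from only 7 values {3, 4, 5, 6, 7, 8, 9}, so each is used; only Priya can be 6, hence Priya = 6.
The 6 still-open variables together cover exactly {3, 4, 5, 7, 8, 9} — 6 values for 6 variables — and 9 appears only in Dave's list, so Dave = 9.
Among the 5 still-open variables, 8 fits only Erin (and all 5 values in {3, 4, 5, 7, 8} must be used), so Erin = 8.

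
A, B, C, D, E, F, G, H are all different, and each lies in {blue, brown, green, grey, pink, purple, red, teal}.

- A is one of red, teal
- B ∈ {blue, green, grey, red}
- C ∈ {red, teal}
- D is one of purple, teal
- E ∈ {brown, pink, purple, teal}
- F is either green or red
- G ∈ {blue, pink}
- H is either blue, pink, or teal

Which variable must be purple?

The 8 variables draw from only 8 values {blue, brown, green, grey, pink, purple, red, teal}, so each is used; only E can be brown, hence E = brown.
The 7 still-open variables draw from only 7 values {blue, green, grey, pink, purple, red, teal}, so each is used; only B can be grey, hence B = grey.
Among the 6 still-open variables, green fits only F (and all 6 values in {blue, green, pink, purple, red, teal} must be used), so F = green.
The 5 still-open variables draw from only 5 values {blue, pink, purple, red, teal}, so each is used; only D can be purple, hence D = purple.

D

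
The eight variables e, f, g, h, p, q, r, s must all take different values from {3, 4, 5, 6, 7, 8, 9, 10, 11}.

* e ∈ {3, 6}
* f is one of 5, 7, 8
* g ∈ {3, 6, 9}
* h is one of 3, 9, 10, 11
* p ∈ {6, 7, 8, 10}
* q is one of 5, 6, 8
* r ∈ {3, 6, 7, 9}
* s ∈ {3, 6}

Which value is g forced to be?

The 8 variables together cover exactly {3, 5, 6, 7, 8, 9, 10, 11} — 8 values for 8 variables — and 11 appears only in h's list, so h = 11.
The 7 still-open variables together cover exactly {3, 5, 6, 7, 8, 9, 10} — 7 values for 7 variables — and 10 appears only in p's list, so p = 10.
The 2 variables e and s are confined to {3, 6}, which locks those values in; drop them from g, q, r.
So g = 9.

9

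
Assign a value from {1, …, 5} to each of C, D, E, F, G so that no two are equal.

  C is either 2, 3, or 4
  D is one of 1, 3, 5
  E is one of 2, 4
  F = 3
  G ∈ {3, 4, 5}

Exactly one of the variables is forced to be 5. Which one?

G

F has just one choice, so F = 3. So C, D, G can't be 3.
The 4 still-open variables draw from only 4 values {1, 2, 4, 5}, so each is used; only D can be 1, hence D = 1.
Among the 3 still-open variables, 5 fits only G (and all 3 values in {2, 4, 5} must be used), so G = 5.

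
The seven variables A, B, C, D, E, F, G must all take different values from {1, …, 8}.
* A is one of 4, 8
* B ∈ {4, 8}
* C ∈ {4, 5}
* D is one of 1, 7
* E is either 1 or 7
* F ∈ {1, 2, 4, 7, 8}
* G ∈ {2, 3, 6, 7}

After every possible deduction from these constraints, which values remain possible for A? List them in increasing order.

The 2 variables A and B are confined to {4, 8}, which locks those values in; drop them from C, F.
C's domain is down to {5}, so C = 5.
D and E share exactly the 2 values {1, 7}; by pigeonhole those values go to them, so strike 1, 7 from F, G.
F's domain is down to {2}, so F = 2. So G can't be 2.
No further eliminations apply; A can still be any of 4, 8.

4, 8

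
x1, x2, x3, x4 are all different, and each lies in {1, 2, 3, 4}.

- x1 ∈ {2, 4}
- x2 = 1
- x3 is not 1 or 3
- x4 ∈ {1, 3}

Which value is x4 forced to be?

3

x2's domain is down to {1}, so x2 = 1. Eliminate 1 elsewhere: x4.
So x4 = 3.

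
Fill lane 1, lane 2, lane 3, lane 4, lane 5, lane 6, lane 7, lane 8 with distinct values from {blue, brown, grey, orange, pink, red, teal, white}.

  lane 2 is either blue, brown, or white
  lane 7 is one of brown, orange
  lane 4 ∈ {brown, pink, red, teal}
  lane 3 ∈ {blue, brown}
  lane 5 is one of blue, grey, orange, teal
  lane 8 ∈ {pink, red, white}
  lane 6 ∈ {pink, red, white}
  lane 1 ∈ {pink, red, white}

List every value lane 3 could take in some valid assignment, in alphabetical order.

blue, brown

Among the 8 variables, grey fits only lane 5 (and all 8 values in {blue, brown, grey, orange, pink, red, teal, white} must be used), so lane 5 = grey.
The 7 still-open variables draw from only 7 values {blue, brown, orange, pink, red, teal, white}, so each is used; only lane 7 can be orange, hence lane 7 = orange.
Among the 6 still-open variables, teal fits only lane 4 (and all 6 values in {blue, brown, pink, red, teal, white} must be used), so lane 4 = teal.
The 3 variables lane 1, lane 6, lane 8 are confined to {pink, red, white}, which locks those values in; drop them from lane 2.
No further eliminations apply; lane 3 can still be any of blue, brown.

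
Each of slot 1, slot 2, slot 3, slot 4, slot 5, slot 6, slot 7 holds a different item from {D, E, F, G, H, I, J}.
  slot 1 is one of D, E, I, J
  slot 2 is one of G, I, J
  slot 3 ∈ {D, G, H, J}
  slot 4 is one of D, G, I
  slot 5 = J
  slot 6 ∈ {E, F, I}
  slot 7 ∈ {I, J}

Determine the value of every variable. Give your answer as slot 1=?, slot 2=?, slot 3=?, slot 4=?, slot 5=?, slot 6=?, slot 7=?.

slot 5's domain is down to {J}, so slot 5 = J. Eliminate J elsewhere: slot 1, slot 2, slot 3, slot 7.
slot 7 has just one choice, so slot 7 = I. Strike I from slot 1, slot 2, slot 4, slot 6.
slot 2 has just one choice, so slot 2 = G. Strike G from slot 3, slot 4.
That leaves slot 4 = D. Remove D from slot 1, slot 3.
That leaves slot 1 = E. Eliminate E elsewhere: slot 6.
slot 3 must be H (only option left).
slot 6's domain is down to {F}, so slot 6 = F.

slot 1=E, slot 2=G, slot 3=H, slot 4=D, slot 5=J, slot 6=F, slot 7=I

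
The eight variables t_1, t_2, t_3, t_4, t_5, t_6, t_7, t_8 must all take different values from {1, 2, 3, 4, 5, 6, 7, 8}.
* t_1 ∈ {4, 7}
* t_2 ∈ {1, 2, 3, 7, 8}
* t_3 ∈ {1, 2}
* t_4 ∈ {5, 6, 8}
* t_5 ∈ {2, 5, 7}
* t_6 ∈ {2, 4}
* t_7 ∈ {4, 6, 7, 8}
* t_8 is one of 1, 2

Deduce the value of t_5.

The 8 variables draw from only 8 values {1, 2, 3, 4, 5, 6, 7, 8}, so each is used; only t_2 can be 3, hence t_2 = 3.
t_3 and t_8 share exactly the 2 values {1, 2}; by pigeonhole those values go to them, so strike 1, 2 from t_5, t_6.
t_6 has just one choice, so t_6 = 4. Remove 4 from t_1, t_7.
t_1 must be 7 (only option left). Remove 7 from t_5, t_7.
So t_5 = 5.

5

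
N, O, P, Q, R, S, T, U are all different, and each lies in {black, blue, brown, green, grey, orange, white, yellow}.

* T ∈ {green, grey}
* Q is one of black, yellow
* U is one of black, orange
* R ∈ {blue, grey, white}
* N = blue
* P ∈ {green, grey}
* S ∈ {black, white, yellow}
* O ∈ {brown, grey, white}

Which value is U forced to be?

N must be blue (only option left). Strike blue from R.
Among the 7 still-open variables, brown fits only O (and all 7 values in {black, brown, green, grey, orange, white, yellow} must be used), so O = brown.
The 6 still-open variables draw from only 6 values {black, green, grey, orange, white, yellow}, so each is used; only U can be orange, hence U = orange.

orange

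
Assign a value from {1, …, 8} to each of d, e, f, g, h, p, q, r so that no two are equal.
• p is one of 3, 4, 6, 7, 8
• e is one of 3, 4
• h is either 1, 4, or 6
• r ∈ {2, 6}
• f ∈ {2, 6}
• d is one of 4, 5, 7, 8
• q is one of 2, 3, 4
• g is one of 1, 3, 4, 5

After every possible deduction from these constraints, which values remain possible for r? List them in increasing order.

2, 6

The 2 variables f and r are confined to {2, 6}, which locks those values in; drop them from h, p, q.
e and q between them cover only {3, 4} — a naked pair. Remove those values from d, g, h, p.
h must be 1 (only option left). Strike 1 from g.
g has just one choice, so g = 5. Remove 5 from d.
No further eliminations apply; r can still be any of 2, 6.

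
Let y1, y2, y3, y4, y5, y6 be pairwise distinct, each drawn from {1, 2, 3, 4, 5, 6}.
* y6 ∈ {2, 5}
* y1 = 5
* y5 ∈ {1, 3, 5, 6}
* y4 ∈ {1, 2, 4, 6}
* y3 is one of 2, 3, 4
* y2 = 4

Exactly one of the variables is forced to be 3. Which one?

y3

y1 must be 5 (only option left). Strike 5 from y5, y6.
y2's domain is down to {4}, so y2 = 4. So y3, y4 can't be 4.
That leaves y6 = 2. Strike 2 from y3, y4.
So 3 goes to y3.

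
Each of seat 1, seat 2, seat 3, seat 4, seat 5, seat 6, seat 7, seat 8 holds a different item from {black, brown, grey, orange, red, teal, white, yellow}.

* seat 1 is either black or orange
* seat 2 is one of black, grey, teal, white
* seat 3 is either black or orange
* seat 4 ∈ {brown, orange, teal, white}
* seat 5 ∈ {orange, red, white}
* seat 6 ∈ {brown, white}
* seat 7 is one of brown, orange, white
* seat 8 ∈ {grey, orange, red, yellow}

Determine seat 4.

The 8 variables draw from only 8 values {black, brown, grey, orange, red, teal, white, yellow}, so each is used; only seat 8 can be yellow, hence seat 8 = yellow.
The 7 still-open variables draw from only 7 values {black, brown, grey, orange, red, teal, white}, so each is used; only seat 2 can be grey, hence seat 2 = grey.
The 6 still-open variables together cover exactly {black, brown, orange, red, teal, white} — 6 values for 6 variables — and red appears only in seat 5's list, so seat 5 = red.
Among the 5 still-open variables, teal fits only seat 4 (and all 5 values in {black, brown, orange, teal, white} must be used), so seat 4 = teal.

teal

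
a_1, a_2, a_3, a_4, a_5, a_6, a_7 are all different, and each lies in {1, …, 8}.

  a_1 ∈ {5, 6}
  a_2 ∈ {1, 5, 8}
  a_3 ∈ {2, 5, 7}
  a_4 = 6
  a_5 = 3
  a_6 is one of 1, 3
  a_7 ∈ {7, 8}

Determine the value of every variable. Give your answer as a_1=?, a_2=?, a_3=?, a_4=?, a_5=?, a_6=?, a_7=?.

a_4's domain is down to {6}, so a_4 = 6. So a_1 can't be 6.
a_5's domain is down to {3}, so a_5 = 3. Strike 3 from a_6.
a_6 has just one choice, so a_6 = 1. Remove 1 from a_2.
a_1 must be 5 (only option left). Strike 5 from a_2, a_3.
a_2 has just one choice, so a_2 = 8. So a_7 can't be 8.
a_7 must be 7 (only option left). So a_3 can't be 7.
That leaves a_3 = 2.

a_1=5, a_2=8, a_3=2, a_4=6, a_5=3, a_6=1, a_7=7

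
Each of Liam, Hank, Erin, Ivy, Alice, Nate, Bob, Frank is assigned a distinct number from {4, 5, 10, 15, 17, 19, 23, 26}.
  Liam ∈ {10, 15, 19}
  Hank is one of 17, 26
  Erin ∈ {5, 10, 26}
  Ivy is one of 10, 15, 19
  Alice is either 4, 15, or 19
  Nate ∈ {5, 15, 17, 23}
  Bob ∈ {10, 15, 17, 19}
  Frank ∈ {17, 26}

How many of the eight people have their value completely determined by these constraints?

3

The 8 variables draw from only 8 values {4, 5, 10, 15, 17, 19, 23, 26}, so each is used; only Alice can be 4, hence Alice = 4.
The 7 still-open variables together cover exactly {5, 10, 15, 17, 19, 23, 26} — 7 values for 7 variables — and 23 appears only in Nate's list, so Nate = 23.
The 6 still-open variables together cover exactly {5, 10, 15, 17, 19, 26} — 6 values for 6 variables — and 5 appears only in Erin's list, so Erin = 5.
Hank and Frank share exactly the 2 values {17, 26}; by pigeonhole those values go to them, so strike 17, 26 from Bob.
Determined: Erin=5, Alice=4, Nate=23. The other people each still have more than one consistent value. That makes 3.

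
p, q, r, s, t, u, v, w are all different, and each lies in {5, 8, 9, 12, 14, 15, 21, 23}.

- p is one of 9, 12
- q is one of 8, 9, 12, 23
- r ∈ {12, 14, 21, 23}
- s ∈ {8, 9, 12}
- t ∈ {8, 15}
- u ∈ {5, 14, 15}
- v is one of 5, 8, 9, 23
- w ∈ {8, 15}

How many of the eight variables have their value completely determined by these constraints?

The 8 variables draw from only 8 values {5, 8, 9, 12, 14, 15, 21, 23}, so each is used; only r can be 21, hence r = 21.
The 7 still-open variables together cover exactly {5, 8, 9, 12, 14, 15, 23} — 7 values for 7 variables — and 14 appears only in u's list, so u = 14.
The 6 still-open variables draw from only 6 values {5, 8, 9, 12, 15, 23}, so each is used; only v can be 5, hence v = 5.
The 5 still-open variables draw from only 5 values {8, 9, 12, 15, 23}, so each is used; only q can be 23, hence q = 23.
t and w share exactly the 2 values {8, 15}; by pigeonhole those values go to them, so strike 8, 15 from s.
Determined: q=23, r=21, u=14, v=5. The other variables each still have more than one consistent value. That makes 4.

4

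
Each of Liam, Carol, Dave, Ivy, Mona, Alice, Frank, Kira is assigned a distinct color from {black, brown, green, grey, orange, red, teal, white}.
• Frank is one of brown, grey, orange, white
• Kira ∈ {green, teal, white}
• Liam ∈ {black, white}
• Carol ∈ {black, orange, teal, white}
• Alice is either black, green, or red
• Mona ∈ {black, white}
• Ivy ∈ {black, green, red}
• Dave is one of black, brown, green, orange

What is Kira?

Among the 8 variables, grey fits only Frank (and all 8 values in {black, brown, green, grey, orange, red, teal, white} must be used), so Frank = grey.
The 7 still-open variables together cover exactly {black, brown, green, orange, red, teal, white} — 7 values for 7 variables — and brown appears only in Dave's list, so Dave = brown.
The 6 still-open variables draw from only 6 values {black, green, orange, red, teal, white}, so each is used; only Carol can be orange, hence Carol = orange.
The 5 still-open variables draw from only 5 values {black, green, red, teal, white}, so each is used; only Kira can be teal, hence Kira = teal.

teal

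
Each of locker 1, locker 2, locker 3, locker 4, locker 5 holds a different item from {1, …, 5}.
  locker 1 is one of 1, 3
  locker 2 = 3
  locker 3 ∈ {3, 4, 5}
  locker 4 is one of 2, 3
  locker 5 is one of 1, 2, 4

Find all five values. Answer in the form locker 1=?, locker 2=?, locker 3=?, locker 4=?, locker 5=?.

locker 1=1, locker 2=3, locker 3=5, locker 4=2, locker 5=4

locker 2's domain is down to {3}, so locker 2 = 3. Eliminate 3 elsewhere: locker 1, locker 3, locker 4.
That leaves locker 4 = 2. Remove 2 from locker 5.
locker 1's domain is down to {1}, so locker 1 = 1. Eliminate 1 elsewhere: locker 5.
That leaves locker 5 = 4. Strike 4 from locker 3.
locker 3's domain is down to {5}, so locker 3 = 5.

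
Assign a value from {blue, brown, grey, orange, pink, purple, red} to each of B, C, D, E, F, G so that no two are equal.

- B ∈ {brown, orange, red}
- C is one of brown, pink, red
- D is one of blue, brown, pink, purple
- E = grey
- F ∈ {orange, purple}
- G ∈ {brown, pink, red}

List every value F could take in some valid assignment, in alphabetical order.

E's domain is down to {grey}, so E = grey.
No further eliminations apply; F can still be any of orange, purple.

orange, purple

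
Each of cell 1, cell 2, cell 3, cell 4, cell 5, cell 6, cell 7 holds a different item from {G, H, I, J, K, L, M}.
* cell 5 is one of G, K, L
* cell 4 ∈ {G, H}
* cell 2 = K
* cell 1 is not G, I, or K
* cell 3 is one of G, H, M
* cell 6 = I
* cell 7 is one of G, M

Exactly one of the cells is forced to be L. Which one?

cell 5

cell 2's domain is down to {K}, so cell 2 = K. Eliminate K elsewhere: cell 5.
That leaves cell 6 = I.
Among the 5 still-open variables, J fits only cell 1 (and all 5 values in {G, H, J, L, M} must be used), so cell 1 = J.
The 4 still-open variables together cover exactly {G, H, L, M} — 4 values for 4 variables — and L appears only in cell 5's list, so cell 5 = L.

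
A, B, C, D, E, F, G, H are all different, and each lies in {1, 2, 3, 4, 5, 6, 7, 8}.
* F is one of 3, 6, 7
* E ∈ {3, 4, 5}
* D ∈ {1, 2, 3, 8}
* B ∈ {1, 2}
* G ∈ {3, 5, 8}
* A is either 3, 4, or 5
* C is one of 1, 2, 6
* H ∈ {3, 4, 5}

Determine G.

Among the 8 variables, 7 fits only F (and all 8 values in {1, 2, 3, 4, 5, 6, 7, 8} must be used), so F = 7.
Among the 7 still-open variables, 6 fits only C (and all 7 values in {1, 2, 3, 4, 5, 6, 8} must be used), so C = 6.
A, E, H share exactly the 3 values {3, 4, 5}; by pigeonhole those values go to them, so strike 3, 4, 5 from D, G.
So G = 8.

8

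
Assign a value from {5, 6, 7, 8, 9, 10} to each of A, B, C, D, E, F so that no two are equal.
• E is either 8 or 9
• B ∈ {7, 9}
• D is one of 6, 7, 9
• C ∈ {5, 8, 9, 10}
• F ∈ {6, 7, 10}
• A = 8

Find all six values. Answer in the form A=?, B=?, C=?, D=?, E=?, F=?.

A has just one choice, so A = 8. Eliminate 8 elsewhere: C, E.
E must be 9 (only option left). Remove 9 from B, C, D.
B has just one choice, so B = 7. So D, F can't be 7.
That leaves D = 6. Eliminate 6 elsewhere: F.
F has just one choice, so F = 10. So C can't be 10.
That leaves C = 5.

A=8, B=7, C=5, D=6, E=9, F=10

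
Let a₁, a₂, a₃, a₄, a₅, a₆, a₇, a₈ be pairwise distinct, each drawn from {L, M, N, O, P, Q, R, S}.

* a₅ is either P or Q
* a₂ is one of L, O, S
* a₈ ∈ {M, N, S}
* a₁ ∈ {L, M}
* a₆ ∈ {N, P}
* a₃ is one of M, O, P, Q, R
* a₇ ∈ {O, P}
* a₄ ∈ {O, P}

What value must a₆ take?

N

Among the 8 variables, R fits only a₃ (and all 8 values in {L, M, N, O, P, Q, R, S} must be used), so a₃ = R.
Among the 7 still-open variables, Q fits only a₅ (and all 7 values in {L, M, N, O, P, Q, S} must be used), so a₅ = Q.
The 2 variables a₄ and a₇ are confined to {O, P}, which locks those values in; drop them from a₂, a₆.
So a₆ = N.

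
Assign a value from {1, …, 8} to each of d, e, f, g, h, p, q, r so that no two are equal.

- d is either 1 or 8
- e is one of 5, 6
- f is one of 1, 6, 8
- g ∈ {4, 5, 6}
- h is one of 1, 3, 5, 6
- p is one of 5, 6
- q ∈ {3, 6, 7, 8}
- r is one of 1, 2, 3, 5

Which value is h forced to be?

Among the 8 variables, 2 fits only r (and all 8 values in {1, 2, 3, 4, 5, 6, 7, 8} must be used), so r = 2.
The 7 still-open variables together cover exactly {1, 3, 4, 5, 6, 7, 8} — 7 values for 7 variables — and 4 appears only in g's list, so g = 4.
The 6 still-open variables together cover exactly {1, 3, 5, 6, 7, 8} — 6 values for 6 variables — and 7 appears only in q's list, so q = 7.
Among the 5 still-open variables, 3 fits only h (and all 5 values in {1, 3, 5, 6, 8} must be used), so h = 3.

3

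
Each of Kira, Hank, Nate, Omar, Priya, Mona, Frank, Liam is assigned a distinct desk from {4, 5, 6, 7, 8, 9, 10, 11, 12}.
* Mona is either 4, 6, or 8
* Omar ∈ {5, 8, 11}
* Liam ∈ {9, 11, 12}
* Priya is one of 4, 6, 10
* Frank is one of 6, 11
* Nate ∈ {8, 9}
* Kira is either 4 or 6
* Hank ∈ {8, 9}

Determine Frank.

The 8 variables draw from only 8 values {4, 5, 6, 8, 9, 10, 11, 12}, so each is used; only Omar can be 5, hence Omar = 5.
The 7 still-open variables together cover exactly {4, 6, 8, 9, 10, 11, 12} — 7 values for 7 variables — and 10 appears only in Priya's list, so Priya = 10.
The 6 still-open variables together cover exactly {4, 6, 8, 9, 11, 12} — 6 values for 6 variables — and 12 appears only in Liam's list, so Liam = 12.
The 5 still-open variables draw from only 5 values {4, 6, 8, 9, 11}, so each is used; only Frank can be 11, hence Frank = 11.

11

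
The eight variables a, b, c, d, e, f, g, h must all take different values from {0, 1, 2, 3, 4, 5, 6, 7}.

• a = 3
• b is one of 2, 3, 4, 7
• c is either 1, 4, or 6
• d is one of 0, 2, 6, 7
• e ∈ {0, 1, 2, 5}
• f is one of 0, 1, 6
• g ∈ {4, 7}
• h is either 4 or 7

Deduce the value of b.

a has just one choice, so a = 3. Strike 3 from b.
The 7 still-open variables draw from only 7 values {0, 1, 2, 4, 5, 6, 7}, so each is used; only e can be 5, hence e = 5.
The 2 variables g and h are confined to {4, 7}, which locks those values in; drop them from b, c, d.
So b = 2.

2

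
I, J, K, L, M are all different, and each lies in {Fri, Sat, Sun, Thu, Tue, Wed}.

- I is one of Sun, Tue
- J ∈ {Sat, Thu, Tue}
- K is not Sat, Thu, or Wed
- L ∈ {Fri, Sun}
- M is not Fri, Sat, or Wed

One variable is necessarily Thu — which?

M

The 5 variables draw from only 5 values {Fri, Sat, Sun, Thu, Tue}, so each is used; only J can be Sat, hence J = Sat.
The 4 still-open variables draw from only 4 values {Fri, Sun, Thu, Tue}, so each is used; only M can be Thu, hence M = Thu.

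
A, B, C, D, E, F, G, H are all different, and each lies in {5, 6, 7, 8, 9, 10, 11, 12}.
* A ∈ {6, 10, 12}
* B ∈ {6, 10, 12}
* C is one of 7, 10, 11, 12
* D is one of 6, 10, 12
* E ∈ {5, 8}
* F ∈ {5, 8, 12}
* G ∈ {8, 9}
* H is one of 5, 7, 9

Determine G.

9

Among the 8 variables, 11 fits only C (and all 8 values in {5, 6, 7, 8, 9, 10, 11, 12} must be used), so C = 11.
Among the 7 still-open variables, 7 fits only H (and all 7 values in {5, 6, 7, 8, 9, 10, 12} must be used), so H = 7.
The 6 still-open variables draw from only 6 values {5, 6, 8, 9, 10, 12}, so each is used; only G can be 9, hence G = 9.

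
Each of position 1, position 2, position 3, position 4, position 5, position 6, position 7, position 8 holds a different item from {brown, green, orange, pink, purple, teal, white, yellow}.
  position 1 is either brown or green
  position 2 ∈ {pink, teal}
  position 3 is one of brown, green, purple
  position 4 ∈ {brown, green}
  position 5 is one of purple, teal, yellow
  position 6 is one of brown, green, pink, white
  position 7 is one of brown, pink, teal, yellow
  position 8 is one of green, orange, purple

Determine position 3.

The 8 variables together cover exactly {brown, green, orange, pink, purple, teal, white, yellow} — 8 values for 8 variables — and orange appears only in position 8's list, so position 8 = orange.
The 7 still-open variables together cover exactly {brown, green, pink, purple, teal, white, yellow} — 7 values for 7 variables — and white appears only in position 6's list, so position 6 = white.
position 1 and position 4 between them cover only {brown, green} — a naked pair. Remove those values from position 3, position 7.
So position 3 = purple.

purple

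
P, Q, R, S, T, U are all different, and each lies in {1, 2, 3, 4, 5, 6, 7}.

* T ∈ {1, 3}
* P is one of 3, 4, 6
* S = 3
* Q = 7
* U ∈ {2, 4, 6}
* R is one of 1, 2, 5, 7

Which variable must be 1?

Q must be 7 (only option left). Eliminate 7 elsewhere: R.
S must be 3 (only option left). So P, T can't be 3.
So 1 goes to T.

T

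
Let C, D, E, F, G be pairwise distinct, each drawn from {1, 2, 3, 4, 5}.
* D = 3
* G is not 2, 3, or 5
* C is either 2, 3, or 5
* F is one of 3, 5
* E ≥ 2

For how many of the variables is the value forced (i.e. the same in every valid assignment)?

5

D has just one choice, so D = 3. Eliminate 3 elsewhere: C, E, F.
F's domain is down to {5}, so F = 5. So C, E can't be 5.
That leaves C = 2. Remove 2 from E.
E must be 4 (only option left). Remove 4 from G.
G must be 1 (only option left).
Every variable is fixed: C=2, D=3, E=4, F=5, G=1. That makes 5.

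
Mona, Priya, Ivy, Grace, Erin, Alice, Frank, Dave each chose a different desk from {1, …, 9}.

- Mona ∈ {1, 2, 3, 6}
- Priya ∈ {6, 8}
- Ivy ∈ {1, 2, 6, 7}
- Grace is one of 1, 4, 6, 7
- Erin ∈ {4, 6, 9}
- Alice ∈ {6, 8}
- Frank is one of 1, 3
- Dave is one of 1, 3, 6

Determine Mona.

2

The 8 variables draw from only 8 values {1, 2, 3, 4, 6, 7, 8, 9}, so each is used; only Erin can be 9, hence Erin = 9.
Among the 7 still-open variables, 4 fits only Grace (and all 7 values in {1, 2, 3, 4, 6, 7, 8} must be used), so Grace = 4.
The 6 still-open variables draw from only 6 values {1, 2, 3, 6, 7, 8}, so each is used; only Ivy can be 7, hence Ivy = 7.
The 5 still-open variables together cover exactly {1, 2, 3, 6, 8} — 5 values for 5 variables — and 2 appears only in Mona's list, so Mona = 2.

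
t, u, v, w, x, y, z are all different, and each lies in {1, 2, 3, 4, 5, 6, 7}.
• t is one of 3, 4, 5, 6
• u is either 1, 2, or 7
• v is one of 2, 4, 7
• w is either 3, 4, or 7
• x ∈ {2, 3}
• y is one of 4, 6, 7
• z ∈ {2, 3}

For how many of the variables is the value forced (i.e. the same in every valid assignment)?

3

Among the 7 variables, 1 fits only u (and all 7 values in {1, 2, 3, 4, 5, 6, 7} must be used), so u = 1.
The 6 still-open variables draw from only 6 values {2, 3, 4, 5, 6, 7}, so each is used; only t can be 5, hence t = 5.
Among the 5 still-open variables, 6 fits only y (and all 5 values in {2, 3, 4, 6, 7} must be used), so y = 6.
x and z between them cover only {2, 3} — a naked pair. Remove those values from v, w.
Determined: t=5, u=1, y=6. The other variables each still have more than one consistent value. That makes 3.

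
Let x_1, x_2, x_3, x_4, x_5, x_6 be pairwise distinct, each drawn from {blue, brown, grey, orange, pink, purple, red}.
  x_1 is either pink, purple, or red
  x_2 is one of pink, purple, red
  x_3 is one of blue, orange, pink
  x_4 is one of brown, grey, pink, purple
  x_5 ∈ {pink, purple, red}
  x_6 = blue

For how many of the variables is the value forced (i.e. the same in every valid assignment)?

x_6 has just one choice, so x_6 = blue. Eliminate blue elsewhere: x_3.
x_1, x_2, x_5 between them cover only {pink, purple, red} — a naked triple. Remove those values from x_3, x_4.
x_3's domain is down to {orange}, so x_3 = orange.
Determined: x_3=orange, x_6=blue. The other variables each still have more than one consistent value. That makes 2.

2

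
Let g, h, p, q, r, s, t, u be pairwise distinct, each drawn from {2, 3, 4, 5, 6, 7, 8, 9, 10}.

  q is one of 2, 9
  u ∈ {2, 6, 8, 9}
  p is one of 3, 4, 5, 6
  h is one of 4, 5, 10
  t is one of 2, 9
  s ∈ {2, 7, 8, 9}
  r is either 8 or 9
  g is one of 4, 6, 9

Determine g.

q and t between them cover only {2, 9} — a naked pair. Remove those values from g, r, s, u.
r must be 8 (only option left). So s, u can't be 8.
That leaves s = 7.
That leaves u = 6. Eliminate 6 elsewhere: g, p.
So g = 4.

4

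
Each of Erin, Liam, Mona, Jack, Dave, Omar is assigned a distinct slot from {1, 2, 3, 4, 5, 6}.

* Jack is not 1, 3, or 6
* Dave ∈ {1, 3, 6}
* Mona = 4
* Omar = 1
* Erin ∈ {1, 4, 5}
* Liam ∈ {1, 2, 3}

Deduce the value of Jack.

2

Mona's domain is down to {4}, so Mona = 4. Eliminate 4 elsewhere: Erin, Jack.
That leaves Omar = 1. Eliminate 1 elsewhere: Erin, Liam, Dave.
Erin's domain is down to {5}, so Erin = 5. So Jack can't be 5.
So Jack = 2.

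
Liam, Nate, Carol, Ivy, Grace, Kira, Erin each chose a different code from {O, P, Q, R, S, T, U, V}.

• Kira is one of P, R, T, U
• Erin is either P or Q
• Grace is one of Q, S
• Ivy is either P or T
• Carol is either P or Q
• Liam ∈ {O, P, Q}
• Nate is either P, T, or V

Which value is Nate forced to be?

Carol and Erin share exactly the 2 values {P, Q}; by pigeonhole those values go to them, so strike P, Q from Liam, Nate, Ivy, Grace, Kira.
Liam's domain is down to {O}, so Liam = O.
Ivy must be T (only option left). Strike T from Nate, Kira.
So Nate = V.

V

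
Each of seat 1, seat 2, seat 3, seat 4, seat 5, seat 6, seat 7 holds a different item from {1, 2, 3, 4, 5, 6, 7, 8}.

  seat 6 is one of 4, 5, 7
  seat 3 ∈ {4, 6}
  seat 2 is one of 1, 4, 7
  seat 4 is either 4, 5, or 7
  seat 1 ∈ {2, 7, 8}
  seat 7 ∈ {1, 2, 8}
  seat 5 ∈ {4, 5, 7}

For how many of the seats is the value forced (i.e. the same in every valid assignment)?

2

The 7 variables together cover exactly {1, 2, 4, 5, 6, 7, 8} — 7 values for 7 variables — and 6 appears only in seat 3's list, so seat 3 = 6.
The 3 variables seat 4, seat 5, seat 6 are confined to {4, 5, 7}, which locks those values in; drop them from seat 1, seat 2.
That leaves seat 2 = 1. Strike 1 from seat 7.
Determined: seat 2=1, seat 3=6. The other seats each still have more than one consistent value. That makes 2.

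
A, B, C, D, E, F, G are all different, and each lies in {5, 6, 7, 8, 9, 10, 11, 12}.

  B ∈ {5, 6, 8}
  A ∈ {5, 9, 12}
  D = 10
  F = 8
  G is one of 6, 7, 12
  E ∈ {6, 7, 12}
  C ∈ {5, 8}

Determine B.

6

D has just one choice, so D = 10.
F must be 8 (only option left). So B, C can't be 8.
C must be 5 (only option left). Eliminate 5 elsewhere: A, B.
So B = 6.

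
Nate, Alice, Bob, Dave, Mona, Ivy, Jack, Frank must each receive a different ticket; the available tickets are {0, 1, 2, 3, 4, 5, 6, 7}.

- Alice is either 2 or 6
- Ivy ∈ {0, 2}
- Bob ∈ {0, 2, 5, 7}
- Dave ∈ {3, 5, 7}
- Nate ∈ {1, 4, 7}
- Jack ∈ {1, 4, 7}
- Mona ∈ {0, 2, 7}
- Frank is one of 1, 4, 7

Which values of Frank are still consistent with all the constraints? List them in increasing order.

1, 4, 7

Among the 8 variables, 3 fits only Dave (and all 8 values in {0, 1, 2, 3, 4, 5, 6, 7} must be used), so Dave = 3.
The 7 still-open variables draw from only 7 values {0, 1, 2, 4, 5, 6, 7}, so each is used; only Bob can be 5, hence Bob = 5.
The 6 still-open variables draw from only 6 values {0, 1, 2, 4, 6, 7}, so each is used; only Alice can be 6, hence Alice = 6.
The 3 variables Nate, Jack, Frank are confined to {1, 4, 7}, which locks those values in; drop them from Mona.
No further eliminations apply; Frank can still be any of 1, 4, 7.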